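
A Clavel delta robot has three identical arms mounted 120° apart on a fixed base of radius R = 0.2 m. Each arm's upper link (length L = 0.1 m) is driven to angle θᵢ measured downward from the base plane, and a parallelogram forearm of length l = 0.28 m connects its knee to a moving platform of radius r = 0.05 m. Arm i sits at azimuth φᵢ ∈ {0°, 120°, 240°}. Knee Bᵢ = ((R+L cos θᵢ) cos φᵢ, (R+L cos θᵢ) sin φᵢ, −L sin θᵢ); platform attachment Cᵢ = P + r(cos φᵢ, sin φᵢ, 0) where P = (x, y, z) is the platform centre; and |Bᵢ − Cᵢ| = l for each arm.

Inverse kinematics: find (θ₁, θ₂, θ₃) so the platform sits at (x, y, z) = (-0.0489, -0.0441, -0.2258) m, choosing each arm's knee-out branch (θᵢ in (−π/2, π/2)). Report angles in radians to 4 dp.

θ₁ = 1.1340, θ₂ = 0.8727, θ₃ = 0.1744

φ1=0.0° → target in arm frame (-0.0489, -0.0441)
  A=0.1989, B=-0.2258, C=(l²−L²−A²−y'²−z²)/(2L)=-0.1205
  √(A²+B²)=0.3009;  θ1 = -0.8487+1.9827 ≈ 1.1340
φ2=120.0° → target in arm frame (-0.0137, 0.0644)
  A cos θ + B sin θ = C:  0.1637·cos θ + -0.2258·sin θ = -0.0677
  θ2 = atan2(B,A) + arccos(C/0.2789) = 0.8727
φ3=240.0° → target in arm frame (0.0626, -0.0203)
  A cos θ + B sin θ = C:  0.0874·cos θ + -0.2258·sin θ = 0.0469
  √(A²+B²)=0.2421;  θ3 = -1.2016+1.3760 ≈ 0.1744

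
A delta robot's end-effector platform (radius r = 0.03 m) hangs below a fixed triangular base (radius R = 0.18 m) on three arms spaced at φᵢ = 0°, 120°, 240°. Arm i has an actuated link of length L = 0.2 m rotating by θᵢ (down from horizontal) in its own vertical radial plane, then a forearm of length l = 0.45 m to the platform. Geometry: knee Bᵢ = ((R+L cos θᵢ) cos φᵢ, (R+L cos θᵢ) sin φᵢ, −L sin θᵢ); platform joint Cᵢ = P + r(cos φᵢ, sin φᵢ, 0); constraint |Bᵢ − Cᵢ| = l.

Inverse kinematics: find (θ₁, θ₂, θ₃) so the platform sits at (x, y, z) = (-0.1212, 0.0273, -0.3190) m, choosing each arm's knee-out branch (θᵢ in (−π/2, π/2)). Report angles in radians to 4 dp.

arm 1 (φ=0.0°): x'=-0.1212, y'=0.0273
  A=0.2712, B=-0.3190, C=(l²−L²−A²−y'²−z²)/(2L)=-0.0339
  θ1 = atan2(B,A) + arccos(C/0.4187) = 0.7856
arm 2 (φ=120.0°): x'=0.0842, y'=0.0913
  A cos θ + B sin θ = C:  0.0658·cos θ + -0.3190·sin θ = 0.1202
  √(A²+B²)=0.3257;  θ2 = -1.3675+1.1928 ≈ -0.1747
arm 3 (φ=240.0°): x'=0.0370, y'=-0.1186
  A=0.1130, B=-0.3190, C=(l²−L²−A²−y'²−z²)/(2L)=0.0847
  √(A²+B²)=0.3384;  θ3 = -1.2302+1.3178 ≈ 0.0875

θ₁ = 0.7856, θ₂ = -0.1747, θ₃ = 0.0875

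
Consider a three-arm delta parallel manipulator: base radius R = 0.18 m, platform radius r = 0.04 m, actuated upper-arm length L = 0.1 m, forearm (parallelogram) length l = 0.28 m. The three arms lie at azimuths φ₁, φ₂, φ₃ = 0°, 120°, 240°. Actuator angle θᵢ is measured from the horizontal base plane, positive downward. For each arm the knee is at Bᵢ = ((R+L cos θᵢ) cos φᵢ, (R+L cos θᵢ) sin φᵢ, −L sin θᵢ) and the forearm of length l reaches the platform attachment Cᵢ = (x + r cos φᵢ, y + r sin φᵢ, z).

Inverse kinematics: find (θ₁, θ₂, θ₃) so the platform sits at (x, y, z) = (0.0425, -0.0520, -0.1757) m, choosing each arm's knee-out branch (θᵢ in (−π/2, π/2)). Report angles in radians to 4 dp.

φ1=0.0° → target in arm frame (0.0425, -0.0520)
  A=0.0975, B=-0.1757, C=(l²−L²−A²−y'²−z²)/(2L)=0.1266
  √(A²+B²)=0.2009;  θ1 = -1.0642+0.8892 ≈ -0.1750
rotate P by −φ2: (-0.0663, -0.0108, -0.1757)
  A cos θ + B sin θ = C:  0.2063·cos θ + -0.1757·sin θ = -0.0257
  √(A²+B²)=0.2710;  θ2 = -0.7055+1.6658 ≈ 0.9603
arm 3 (φ=240.0°): x'=0.0238, y'=0.0628
  A cos θ + B sin θ = C:  0.1162·cos θ + -0.1757·sin θ = 0.1004
  √(A²+B²)=0.2107;  θ3 = -0.9864+1.0740 ≈ 0.0876

θ₁ = -0.1750, θ₂ = 0.9603, θ₃ = 0.0876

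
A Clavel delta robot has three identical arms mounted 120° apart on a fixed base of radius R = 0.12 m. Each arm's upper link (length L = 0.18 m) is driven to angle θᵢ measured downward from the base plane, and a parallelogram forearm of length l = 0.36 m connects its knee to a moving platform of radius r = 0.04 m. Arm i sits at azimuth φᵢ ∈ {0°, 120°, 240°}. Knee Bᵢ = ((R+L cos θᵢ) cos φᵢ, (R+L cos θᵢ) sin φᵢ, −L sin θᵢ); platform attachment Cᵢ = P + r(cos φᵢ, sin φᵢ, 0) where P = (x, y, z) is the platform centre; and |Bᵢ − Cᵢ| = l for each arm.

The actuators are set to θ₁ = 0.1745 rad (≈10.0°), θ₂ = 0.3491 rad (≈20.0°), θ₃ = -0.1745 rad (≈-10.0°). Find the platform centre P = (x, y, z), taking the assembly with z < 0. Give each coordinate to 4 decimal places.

(-0.0098, -0.0576, -0.2657)

arm 1 at φ=0.0°: e+L cos θ1 = 0.2573;  centre 1 = (0.2573, 0.0000, -0.0313)
arm 2 at φ=120.0°: e+L cos θ2 = 0.2491;  centre 2 = (-0.1246, 0.2158, -0.0616)
centre 3 = (0.2573·cos240.0°, 0.2573·sin240.0°, 0.0313) = (-0.1286, -0.2228, 0.0313)
subtract pairs → two planes through P
plane₁₂: -0.7637x+0.4315y+-0.0606z = -0.0013
Cramer: x(z) = 0.0009+0.0400z;  y(z) = -0.0015+0.2113z
quadratic in z: (1.0462)z²+(0.0414)z+(-0.0629)=0, √Δ=0.5146 → z ∈ {-0.2657, 0.2262}; z = -0.2657 (taking z<0)
x = -0.0098, y = -0.0576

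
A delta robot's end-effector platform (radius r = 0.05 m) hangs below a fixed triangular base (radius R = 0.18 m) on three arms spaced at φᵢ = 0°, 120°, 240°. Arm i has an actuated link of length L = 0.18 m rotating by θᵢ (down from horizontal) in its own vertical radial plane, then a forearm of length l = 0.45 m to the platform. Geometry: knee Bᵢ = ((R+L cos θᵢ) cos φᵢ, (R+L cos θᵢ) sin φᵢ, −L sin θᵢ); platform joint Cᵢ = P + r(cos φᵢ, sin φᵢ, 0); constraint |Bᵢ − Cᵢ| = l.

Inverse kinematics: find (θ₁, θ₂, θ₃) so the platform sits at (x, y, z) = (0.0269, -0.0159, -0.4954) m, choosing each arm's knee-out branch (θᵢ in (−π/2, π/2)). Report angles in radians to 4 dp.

θ₁ = 0.6981, θ₂ = 0.8729, θ₃ = 0.7855

φ1=0.0° → target in arm frame (0.0269, -0.0159)
  e−x'=0.1031;  (l²−L²−(e−x')²−y'²−z²)/2L = -0.2395
  γ=atan2(-0.4954,0.1031)=-1.3656;  ψ=arccos(-0.4732)=2.0637;  θ1=γ+ψ≈0.6981
rotate P by −φ2: (-0.0272, -0.0153, -0.4954)
  e−x'=0.1572;  (l²−L²−(e−x')²−y'²−z²)/2L = -0.2785
  γ=atan2(-0.4954,0.1572)=-1.2635;  ψ=arccos(-0.5359)=2.1364;  θ2=γ+ψ≈0.8729
rotate P by −φ3: (0.0003, 0.0312, -0.4954)
  A=0.1297, B=-0.4954, C=(l²−L²−A²−y'²−z²)/(2L)=-0.2587
  γ=atan2(-0.4954,0.1297)=-1.3148;  ψ=arccos(-0.5051)=2.1003;  θ3=γ+ψ≈0.7855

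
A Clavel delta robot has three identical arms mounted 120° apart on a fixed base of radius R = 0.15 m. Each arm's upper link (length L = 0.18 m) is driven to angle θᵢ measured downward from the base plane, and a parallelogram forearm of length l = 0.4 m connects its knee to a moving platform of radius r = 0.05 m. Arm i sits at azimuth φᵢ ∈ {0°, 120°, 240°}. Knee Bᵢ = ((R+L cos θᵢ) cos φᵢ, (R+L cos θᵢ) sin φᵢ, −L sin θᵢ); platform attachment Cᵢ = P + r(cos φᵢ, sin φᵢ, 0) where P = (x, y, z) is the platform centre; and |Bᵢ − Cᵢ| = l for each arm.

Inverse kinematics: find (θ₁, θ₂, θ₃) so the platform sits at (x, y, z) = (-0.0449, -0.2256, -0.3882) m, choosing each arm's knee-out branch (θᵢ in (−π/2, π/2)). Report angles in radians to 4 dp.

θ₁ = 1.0476, θ₂ = 1.3965, θ₃ = 0.0002

φ1=0.0° → target in arm frame (-0.0449, -0.2256)
  A cos θ + B sin θ = C:  0.1449·cos θ + -0.3882·sin θ = -0.2639
  γ=atan2(-0.3882,0.1449)=-1.2136;  ψ=arccos(-0.6368)=2.2611;  θ1=γ+ψ≈1.0476
φ2=120.0° → target in arm frame (-0.1729, 0.1517)
  A cos θ + B sin θ = C:  0.2729·cos θ + -0.3882·sin θ = -0.3350
  γ=atan2(-0.3882,0.2729)=-0.9580;  ψ=arccos(-0.7059)=2.3545;  θ2=γ+ψ≈1.3965
rotate P by −φ3: (0.2178, 0.0739, -0.3882)
  e−x'=-0.1178;  (l²−L²−(e−x')²−y'²−z²)/2L = -0.1179
  θ3 = atan2(B,A) + arccos(C/0.4057) = 0.0002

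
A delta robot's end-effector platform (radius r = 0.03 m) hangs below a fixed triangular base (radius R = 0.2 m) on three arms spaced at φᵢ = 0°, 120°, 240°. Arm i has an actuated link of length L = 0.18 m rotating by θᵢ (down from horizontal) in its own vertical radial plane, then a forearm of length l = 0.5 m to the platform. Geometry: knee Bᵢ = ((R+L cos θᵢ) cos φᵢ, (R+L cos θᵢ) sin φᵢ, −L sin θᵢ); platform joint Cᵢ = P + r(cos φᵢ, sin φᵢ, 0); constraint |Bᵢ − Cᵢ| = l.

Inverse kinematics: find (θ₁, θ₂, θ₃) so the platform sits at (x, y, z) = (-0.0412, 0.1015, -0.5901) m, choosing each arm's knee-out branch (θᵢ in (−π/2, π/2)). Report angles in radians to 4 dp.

θ₁ = 1.3090, θ₂ = 0.7858, θ₃ = 1.3965

φ1=0.0° → target in arm frame (-0.0412, 0.1015)
  A=0.2112, B=-0.5901, C=(l²−L²−A²−y'²−z²)/(2L)=-0.5153
  √(A²+B²)=0.6268;  θ1 = -1.2271+2.5361 ≈ 1.3090
rotate P by −φ2: (0.1085, -0.0151, -0.5901)
  A cos θ + B sin θ = C:  0.0615·cos θ + -0.5901·sin θ = -0.3740
  θ2 = atan2(B,A) + arccos(C/0.5933) = 0.7858
rotate P by −φ3: (-0.0673, -0.0864, -0.5901)
  e−x'=0.2373;  (l²−L²−(e−x')²−y'²−z²)/2L = -0.5400
  √(A²+B²)=0.6360;  θ3 = -1.1884+2.5849 ≈ 1.3965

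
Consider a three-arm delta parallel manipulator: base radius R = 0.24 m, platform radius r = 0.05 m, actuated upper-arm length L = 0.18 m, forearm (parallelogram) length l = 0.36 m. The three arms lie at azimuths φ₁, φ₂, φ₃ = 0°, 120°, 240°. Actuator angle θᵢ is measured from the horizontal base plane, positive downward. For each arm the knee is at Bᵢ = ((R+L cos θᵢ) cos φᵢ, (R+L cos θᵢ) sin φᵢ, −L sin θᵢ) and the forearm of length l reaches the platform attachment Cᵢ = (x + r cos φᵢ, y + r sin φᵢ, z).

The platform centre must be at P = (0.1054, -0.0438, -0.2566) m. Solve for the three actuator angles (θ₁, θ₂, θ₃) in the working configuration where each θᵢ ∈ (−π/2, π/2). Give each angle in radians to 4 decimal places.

arm 1 (φ=0.0°): x'=0.1054, y'=-0.0438
  A cos θ + B sin θ = C:  0.0846·cos θ + -0.2566·sin θ = 0.0619
  √(A²+B²)=0.2702;  θ1 = -1.2523+1.3397 ≈ 0.0874
arm 2 (φ=120.0°): x'=-0.0906, y'=-0.0694
  A=0.2806, B=-0.2566, C=(l²−L²−A²−y'²−z²)/(2L)=-0.1450
  √(A²+B²)=0.3803;  θ2 = -0.7407+1.9621 ≈ 1.2214
rotate P by −φ3: (-0.0148, 0.1132, -0.2566)
  e−x'=0.2048;  (l²−L²−(e−x')²−y'²−z²)/2L = -0.0650
  √(A²+B²)=0.3283;  θ3 = -0.8973+1.7700 ≈ 0.8727

θ₁ = 0.0874, θ₂ = 1.2214, θ₃ = 0.8727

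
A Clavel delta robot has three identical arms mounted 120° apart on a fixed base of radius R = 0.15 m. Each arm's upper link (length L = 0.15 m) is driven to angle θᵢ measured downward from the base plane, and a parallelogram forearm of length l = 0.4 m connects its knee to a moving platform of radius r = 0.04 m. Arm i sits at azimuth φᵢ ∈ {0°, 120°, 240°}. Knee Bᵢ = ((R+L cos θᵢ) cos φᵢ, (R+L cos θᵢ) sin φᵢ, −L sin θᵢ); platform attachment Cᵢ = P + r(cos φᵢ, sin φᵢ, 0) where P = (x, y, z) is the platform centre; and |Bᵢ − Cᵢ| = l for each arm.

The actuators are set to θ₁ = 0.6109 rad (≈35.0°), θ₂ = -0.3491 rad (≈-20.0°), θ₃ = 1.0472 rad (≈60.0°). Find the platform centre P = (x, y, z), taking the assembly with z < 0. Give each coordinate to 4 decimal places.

(-0.0261, 0.1773, -0.3341)

φ1=0.0°: virtual centre (0.2329, 0.0000, -0.0860), radius l
O2 = (0.2510·cos120.0°, 0.2510·sin120.0°, 0.0513) = (-0.1255, 0.2173, 0.0513)
arm 3 at φ=240.0°: (R−r)+L cos θ3 = 0.1850;  O3 = (-0.0925, -0.1602, -0.1299)
subtract pairs → two planes through P
[-0.7167 0.4347 0.2747]·P = 0.0040;  [-0.6507 -0.3204 -0.0877]·P = -0.0105
det = 0.5125;  x = 0.0064+0.0973z,  y = 0.0198+-0.4715z
sphere 1 gives Az²+Bz+C=0 with A=1.2318, B=0.1093, C=-0.1009;  B²−4AC=0.5093;  roots -0.3341, 0.2453;  negative root z = -0.3341
x = -0.0261, y = 0.1773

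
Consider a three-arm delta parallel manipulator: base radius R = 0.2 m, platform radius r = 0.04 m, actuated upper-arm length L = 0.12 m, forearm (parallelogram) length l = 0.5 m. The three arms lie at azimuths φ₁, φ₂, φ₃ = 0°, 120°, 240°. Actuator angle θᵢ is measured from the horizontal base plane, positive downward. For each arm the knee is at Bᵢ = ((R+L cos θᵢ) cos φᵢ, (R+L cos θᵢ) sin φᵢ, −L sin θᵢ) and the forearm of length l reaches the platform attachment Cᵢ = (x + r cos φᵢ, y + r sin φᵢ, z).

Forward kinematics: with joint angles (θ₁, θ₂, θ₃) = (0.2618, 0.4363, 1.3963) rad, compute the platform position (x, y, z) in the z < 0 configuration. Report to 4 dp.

arm 1 at φ=0.0°: e+L cos θ1 = 0.2759;  centre 1 = (0.2759, 0.0000, -0.0311)
φ2=120.0°: virtual centre (-0.1344, 0.2328, -0.0507), radius l
arm 3 at φ=240.0°: e+L cos θ3 = 0.1808;  centre 3 = (-0.0904, -0.1566, -0.1182)
eliminate P² terms by subtracting sphere 1 from 2 and 3
plane₁₂: -0.8206x+0.4655y+-0.0393z = -0.0023
Cramer: x(z) = 0.0249-0.1562z;  y(z) = 0.0389-0.1909z
quadratic in z: (1.0608)z²+(0.1257)z+(-0.1845)=0, √Δ=0.8937 → z ∈ {-0.4805, 0.3620}; z = -0.4805 (taking z<0)
x = 0.0999, y = 0.1307

(0.0999, 0.1307, -0.4805)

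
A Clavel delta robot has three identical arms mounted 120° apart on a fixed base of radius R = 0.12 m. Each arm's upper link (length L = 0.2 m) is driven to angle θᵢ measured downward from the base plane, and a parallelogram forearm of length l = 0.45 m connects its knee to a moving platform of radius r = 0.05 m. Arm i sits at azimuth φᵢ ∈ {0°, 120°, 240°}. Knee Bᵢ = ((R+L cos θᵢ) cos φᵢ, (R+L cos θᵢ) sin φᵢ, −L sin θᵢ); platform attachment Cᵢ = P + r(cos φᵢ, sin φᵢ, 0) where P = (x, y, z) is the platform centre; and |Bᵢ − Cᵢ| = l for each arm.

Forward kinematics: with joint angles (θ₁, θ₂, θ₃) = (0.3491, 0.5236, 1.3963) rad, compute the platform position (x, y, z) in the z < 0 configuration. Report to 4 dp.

φ1=0.0°: virtual centre (0.2579, 0.0000, -0.0684), radius l
arm 2 at φ=120.0°: ρ2 = 0.2432;  O2 = (-0.1216, 0.2106, -0.1000)
arm 3 at φ=240.0°: ρ3 = 0.1047;  O3 = (-0.0524, -0.0907, -0.1970)
eliminate P² terms by subtracting sphere 1 from 2 and 3
linear system: -0.7591x+0.4212y = -0.0021−-0.0632z; -0.6206x+-0.1814y = -0.0214−-0.2571z
Cramer: x(z) = 0.0236-0.3001z;  y(z) = 0.0376-0.3908z
quadratic in z: (1.2427)z²+(0.2481)z+(-0.1415)=0, √Δ=0.8746 → z ∈ {-0.4517, 0.2520}; z = -0.4517 (taking z<0)
x = 0.1591, y = 0.2141

(0.1591, 0.2141, -0.4517)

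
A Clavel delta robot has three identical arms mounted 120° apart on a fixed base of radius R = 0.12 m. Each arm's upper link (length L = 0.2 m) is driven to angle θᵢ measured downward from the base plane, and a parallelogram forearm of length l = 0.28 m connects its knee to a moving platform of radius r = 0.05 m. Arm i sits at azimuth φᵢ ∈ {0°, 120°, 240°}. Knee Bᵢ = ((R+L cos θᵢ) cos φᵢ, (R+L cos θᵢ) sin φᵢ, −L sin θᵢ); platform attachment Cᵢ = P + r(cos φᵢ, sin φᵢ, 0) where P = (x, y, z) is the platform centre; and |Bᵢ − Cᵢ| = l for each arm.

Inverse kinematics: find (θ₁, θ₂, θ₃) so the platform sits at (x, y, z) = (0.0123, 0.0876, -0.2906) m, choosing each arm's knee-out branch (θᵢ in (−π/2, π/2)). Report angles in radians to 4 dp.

arm 1 (φ=0.0°): x'=0.0123, y'=0.0876
  A=0.0577, B=-0.2906, C=(l²−L²−A²−y'²−z²)/(2L)=-0.1426
  γ=atan2(-0.2906,0.0577)=-1.3748;  ψ=arccos(-0.4814)=2.0731;  θ1=γ+ψ≈0.6983
rotate P by −φ2: (0.0697, -0.0545, -0.2906)
  e−x'=0.0003;  (l²−L²−(e−x')²−y'²−z²)/2L = -0.1225
  √(A²+B²)=0.2906;  θ2 = -1.5698+2.0061 ≈ 0.4363
φ3=240.0° → target in arm frame (-0.0820, -0.0331)
  e−x'=0.1520;  (l²−L²−(e−x')²−y'²−z²)/2L = -0.1756
  γ=atan2(-0.2906,0.1520)=-1.0888;  ψ=arccos(-0.5356)=2.1360;  θ3=γ+ψ≈1.0471

θ₁ = 0.6983, θ₂ = 0.4363, θ₃ = 1.0471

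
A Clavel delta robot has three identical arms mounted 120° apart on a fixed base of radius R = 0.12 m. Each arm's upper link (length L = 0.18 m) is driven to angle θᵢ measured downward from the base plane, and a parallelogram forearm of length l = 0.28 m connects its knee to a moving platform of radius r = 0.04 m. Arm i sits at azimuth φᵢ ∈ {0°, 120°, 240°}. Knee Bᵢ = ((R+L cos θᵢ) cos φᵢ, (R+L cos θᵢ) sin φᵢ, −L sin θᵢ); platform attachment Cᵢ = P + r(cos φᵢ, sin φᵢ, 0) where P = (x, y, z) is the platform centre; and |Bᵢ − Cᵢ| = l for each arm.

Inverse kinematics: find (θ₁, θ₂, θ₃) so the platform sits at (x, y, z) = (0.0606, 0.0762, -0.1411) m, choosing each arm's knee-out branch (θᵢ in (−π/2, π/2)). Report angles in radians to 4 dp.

arm 1 (φ=0.0°): x'=0.0606, y'=0.0762
  e−x'=0.0194;  (l²−L²−(e−x')²−y'²−z²)/2L = 0.0553
  γ=atan2(-0.1411,0.0194)=-1.4342;  ψ=arccos(0.3883)=1.1720;  θ1=γ+ψ≈-0.2621
arm 2 (φ=120.0°): x'=0.0357, y'=-0.0906
  A=0.0443, B=-0.1411, C=(l²−L²−A²−y'²−z²)/(2L)=0.0442
  θ2 = atan2(B,A) + arccos(C/0.1479) = 0.0006
rotate P by −φ3: (-0.0963, 0.0144, -0.1411)
  A cos θ + B sin θ = C:  0.1763·cos θ + -0.1411·sin θ = -0.0144
  θ3 = atan2(B,A) + arccos(C/0.2258) = 0.9598

θ₁ = -0.2621, θ₂ = 0.0006, θ₃ = 0.9598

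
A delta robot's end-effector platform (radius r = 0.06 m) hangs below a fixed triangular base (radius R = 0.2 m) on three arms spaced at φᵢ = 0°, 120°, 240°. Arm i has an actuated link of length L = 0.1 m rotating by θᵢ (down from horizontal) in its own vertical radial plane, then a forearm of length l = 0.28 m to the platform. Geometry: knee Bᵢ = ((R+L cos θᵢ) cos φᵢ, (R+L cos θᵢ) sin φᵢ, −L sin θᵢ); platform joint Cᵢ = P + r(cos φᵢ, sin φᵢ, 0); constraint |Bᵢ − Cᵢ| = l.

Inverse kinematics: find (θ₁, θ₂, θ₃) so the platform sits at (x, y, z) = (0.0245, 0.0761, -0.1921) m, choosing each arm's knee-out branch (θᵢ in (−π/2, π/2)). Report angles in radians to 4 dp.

θ₁ = 0.2619, θ₂ = -0.0867, θ₃ = 1.1344

φ1=0.0° → target in arm frame (0.0245, 0.0761)
  e−x'=0.1155;  (l²−L²−(e−x')²−y'²−z²)/2L = 0.0618
  θ1 = atan2(B,A) + arccos(C/0.2241) = 0.2619
φ2=120.0° → target in arm frame (0.0537, -0.0593)
  A=0.0863, B=-0.1921, C=(l²−L²−A²−y'²−z²)/(2L)=0.1026
  γ=atan2(-0.1921,0.0863)=-1.1484;  ψ=arccos(0.4874)=1.0617;  θ2=γ+ψ≈-0.0867
rotate P by −φ3: (-0.0782, -0.0168, -0.1921)
  e−x'=0.2182;  (l²−L²−(e−x')²−y'²−z²)/2L = -0.0819
  γ=atan2(-0.1921,0.2182)=-0.7220;  ψ=arccos(-0.2817)=1.8564;  θ3=γ+ψ≈1.1344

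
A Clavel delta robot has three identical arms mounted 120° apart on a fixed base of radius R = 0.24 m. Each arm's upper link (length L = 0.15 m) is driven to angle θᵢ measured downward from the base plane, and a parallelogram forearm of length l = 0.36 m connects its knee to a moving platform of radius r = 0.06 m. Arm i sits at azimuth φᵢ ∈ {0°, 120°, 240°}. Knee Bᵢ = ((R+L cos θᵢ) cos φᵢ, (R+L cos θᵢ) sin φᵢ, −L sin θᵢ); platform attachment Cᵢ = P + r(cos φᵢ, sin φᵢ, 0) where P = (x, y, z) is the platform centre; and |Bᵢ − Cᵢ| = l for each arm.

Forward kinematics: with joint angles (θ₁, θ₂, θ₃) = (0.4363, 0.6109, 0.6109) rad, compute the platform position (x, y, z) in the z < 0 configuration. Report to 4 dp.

O1 = (0.3159·cos0.0°, 0.3159·sin0.0°, -0.0634) = (0.3159, 0.0000, -0.0634)
O2 = (0.3029·cos120.0°, 0.3029·sin120.0°, -0.0860) = (-0.1514, 0.2623, -0.0860)
O3 = (0.3029·cos240.0°, 0.3029·sin240.0°, -0.0860) = (-0.1514, -0.2623, -0.0860)
eliminate P² terms by subtracting sphere 1 from 2 and 3
plane₁₂: -0.9348x+0.5246y+-0.0453z = -0.0047
Cramer: x(z) = 0.0050-0.0485z;  y(z) = 0.0000+0.0000z
sphere 1 gives Az²+Bz+C=0 with A=1.0023, B=0.1569, C=-0.0289;  B²−4AC=0.1406;  roots -0.2653, 0.1087;  negative root z = -0.2653
x = 0.0179, y = 0.0000

(0.0179, 0.0000, -0.2653)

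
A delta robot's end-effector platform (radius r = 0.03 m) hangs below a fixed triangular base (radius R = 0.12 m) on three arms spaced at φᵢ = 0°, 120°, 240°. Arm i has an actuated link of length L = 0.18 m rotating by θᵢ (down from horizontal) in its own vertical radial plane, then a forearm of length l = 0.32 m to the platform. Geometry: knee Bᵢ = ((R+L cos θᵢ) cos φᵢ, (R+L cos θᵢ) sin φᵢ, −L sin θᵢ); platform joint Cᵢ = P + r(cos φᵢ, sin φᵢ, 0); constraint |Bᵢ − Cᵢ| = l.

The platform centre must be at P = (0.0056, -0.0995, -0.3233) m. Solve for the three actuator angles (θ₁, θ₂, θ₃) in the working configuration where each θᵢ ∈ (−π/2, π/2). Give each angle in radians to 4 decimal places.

φ1=0.0° → target in arm frame (0.0056, -0.0995)
  A=0.0844, B=-0.3233, C=(l²−L²−A²−y'²−z²)/(2L)=-0.1432
  θ1 = atan2(B,A) + arccos(C/0.3341) = 0.6982
arm 2 (φ=120.0°): x'=-0.0890, y'=0.0449
  e−x'=0.1790;  (l²−L²−(e−x')²−y'²−z²)/2L = -0.1905
  √(A²+B²)=0.3695;  θ2 = -1.0652+2.1123 ≈ 1.0471
φ3=240.0° → target in arm frame (0.0834, 0.0546)
  A=0.0066, B=-0.3233, C=(l²−L²−A²−y'²−z²)/(2L)=-0.1043
  γ=atan2(-0.3233,0.0066)=-1.5503;  ψ=arccos(-0.3225)=1.8992;  θ3=γ+ψ≈0.3489

θ₁ = 0.6982, θ₂ = 1.0471, θ₃ = 0.3489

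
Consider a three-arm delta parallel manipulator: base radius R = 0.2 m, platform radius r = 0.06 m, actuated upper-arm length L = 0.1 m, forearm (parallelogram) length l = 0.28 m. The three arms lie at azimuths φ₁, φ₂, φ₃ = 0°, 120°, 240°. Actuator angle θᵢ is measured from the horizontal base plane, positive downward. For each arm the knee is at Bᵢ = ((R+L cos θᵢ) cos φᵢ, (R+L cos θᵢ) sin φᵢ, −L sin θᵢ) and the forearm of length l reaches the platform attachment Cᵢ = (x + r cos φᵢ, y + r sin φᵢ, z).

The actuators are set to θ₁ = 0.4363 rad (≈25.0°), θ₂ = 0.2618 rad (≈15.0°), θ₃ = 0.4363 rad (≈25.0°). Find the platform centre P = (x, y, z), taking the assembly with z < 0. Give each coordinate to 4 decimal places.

φ1=0.0°: virtual centre (0.2306, 0.0000, -0.0423), radius l
arm 2 at φ=120.0°: ρ2 = 0.2366;  O2 = (-0.1183, 0.2049, -0.0259)
φ3=240.0°: virtual centre (-0.1153, -0.1997, -0.0423), radius l
|O₂|²−|O₁|² = 0.0017;  |O₃|²−|O₁|² = 0.0000
linear system: -0.6979x+0.4098y = 0.0017−0.0328z; -0.6919x+-0.3995y = 0.0000−0.0000z
Cramer: x(z) = -0.0012+0.0233z;  y(z) = 0.0021-0.0403z
sphere 1 gives Az²+Bz+C=0 with A=1.0022, B=0.0736, C=-0.0229;  B²−4AC=0.0971;  roots -0.1922, 0.1188;  negative root z = -0.1922
x = -0.0057, y = 0.0098

(-0.0057, 0.0098, -0.1922)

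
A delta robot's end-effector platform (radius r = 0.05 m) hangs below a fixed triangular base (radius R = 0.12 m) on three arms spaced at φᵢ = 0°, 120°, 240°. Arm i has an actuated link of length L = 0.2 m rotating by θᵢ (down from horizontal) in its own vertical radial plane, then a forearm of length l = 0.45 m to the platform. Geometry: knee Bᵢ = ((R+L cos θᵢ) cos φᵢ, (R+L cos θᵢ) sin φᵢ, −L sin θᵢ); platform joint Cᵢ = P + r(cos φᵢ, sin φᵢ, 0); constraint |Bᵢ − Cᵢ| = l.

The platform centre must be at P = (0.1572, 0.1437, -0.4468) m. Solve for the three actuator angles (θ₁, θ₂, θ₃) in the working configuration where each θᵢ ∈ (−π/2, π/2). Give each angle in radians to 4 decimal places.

φ1=0.0° → target in arm frame (0.1572, 0.1437)
  A cos θ + B sin θ = C:  -0.0872·cos θ + -0.4468·sin θ = -0.1635
  √(A²+B²)=0.4552;  θ1 = -1.7635+1.9381 ≈ 0.1745
rotate P by −φ2: (0.0458, -0.2080, -0.4468)
  A=0.0242, B=-0.4468, C=(l²−L²−A²−y'²−z²)/(2L)=-0.2024
  √(A²+B²)=0.4475;  θ2 = -1.5168+2.0403 ≈ 0.5235
rotate P by −φ3: (-0.2030, 0.0643, -0.4468)
  A=0.2730, B=-0.4468, C=(l²−L²−A²−y'²−z²)/(2L)=-0.2895
  θ3 = atan2(B,A) + arccos(C/0.5236) = 1.1345

θ₁ = 0.1745, θ₂ = 0.5235, θ₃ = 1.1345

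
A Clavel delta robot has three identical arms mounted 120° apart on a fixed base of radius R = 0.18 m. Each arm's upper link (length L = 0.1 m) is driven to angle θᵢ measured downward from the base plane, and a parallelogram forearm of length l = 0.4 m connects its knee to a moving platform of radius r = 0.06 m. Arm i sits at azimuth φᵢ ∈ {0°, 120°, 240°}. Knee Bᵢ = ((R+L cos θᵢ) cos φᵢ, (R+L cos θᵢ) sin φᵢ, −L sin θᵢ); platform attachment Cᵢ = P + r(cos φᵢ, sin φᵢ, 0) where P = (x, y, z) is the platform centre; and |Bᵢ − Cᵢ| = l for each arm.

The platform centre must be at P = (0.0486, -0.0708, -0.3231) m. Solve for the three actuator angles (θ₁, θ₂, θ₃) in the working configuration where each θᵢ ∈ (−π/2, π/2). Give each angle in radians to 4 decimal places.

arm 1 (φ=0.0°): x'=0.0486, y'=-0.0708
  e−x'=0.0714;  (l²−L²−(e−x')²−y'²−z²)/2L = 0.1775
  √(A²+B²)=0.3309;  θ1 = -1.3533+1.0047 ≈ -0.3486
arm 2 (φ=120.0°): x'=-0.0856, y'=-0.0067
  A cos θ + B sin θ = C:  0.2056·cos θ + -0.3231·sin θ = 0.0164
  γ=atan2(-0.3231,0.2056)=-1.0041;  ψ=arccos(0.0429)=1.5279;  θ2=γ+ψ≈0.5238
rotate P by −φ3: (0.0370, 0.0775, -0.3231)
  e−x'=0.0830;  (l²−L²−(e−x')²−y'²−z²)/2L = 0.1636
  θ3 = atan2(B,A) + arccos(C/0.3336) = -0.2611

θ₁ = -0.3486, θ₂ = 0.5238, θ₃ = -0.2611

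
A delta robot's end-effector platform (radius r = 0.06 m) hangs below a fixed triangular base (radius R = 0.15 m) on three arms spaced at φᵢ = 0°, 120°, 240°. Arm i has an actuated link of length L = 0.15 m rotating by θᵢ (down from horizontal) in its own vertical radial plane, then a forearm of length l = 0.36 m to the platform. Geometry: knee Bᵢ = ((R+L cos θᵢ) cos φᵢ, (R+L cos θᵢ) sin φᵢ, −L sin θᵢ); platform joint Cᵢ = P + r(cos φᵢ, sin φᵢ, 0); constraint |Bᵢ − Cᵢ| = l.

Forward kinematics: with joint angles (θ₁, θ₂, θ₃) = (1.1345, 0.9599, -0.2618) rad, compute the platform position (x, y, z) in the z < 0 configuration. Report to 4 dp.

(-0.1197, -0.1490, -0.3170)

arm 1 at φ=0.0°: (R−r)+L cos θ1 = 0.1534;  S1 = (0.1534, 0.0000, -0.1359)
arm 2 at φ=120.0°: (R−r)+L cos θ2 = 0.1760;  S2 = (-0.0880, 0.1525, -0.1229)
φ3=240.0°: virtual centre (-0.1174, -0.2034, 0.0388), radius l
eliminate P² terms by subtracting sphere 1 from 2 and 3
plane₁₂: -0.4828x+0.3049y+0.0262z = 0.0041
det = 0.3616;  x = -0.0170+0.3242z,  y = -0.0135+0.4275z
quadratic in z: (1.2879)z²+(0.1499)z+(-0.0819)=0, √Δ=0.6667 → z ∈ {-0.3170, 0.2006}; z = -0.3170 (taking z<0)
x = -0.1197, y = -0.1490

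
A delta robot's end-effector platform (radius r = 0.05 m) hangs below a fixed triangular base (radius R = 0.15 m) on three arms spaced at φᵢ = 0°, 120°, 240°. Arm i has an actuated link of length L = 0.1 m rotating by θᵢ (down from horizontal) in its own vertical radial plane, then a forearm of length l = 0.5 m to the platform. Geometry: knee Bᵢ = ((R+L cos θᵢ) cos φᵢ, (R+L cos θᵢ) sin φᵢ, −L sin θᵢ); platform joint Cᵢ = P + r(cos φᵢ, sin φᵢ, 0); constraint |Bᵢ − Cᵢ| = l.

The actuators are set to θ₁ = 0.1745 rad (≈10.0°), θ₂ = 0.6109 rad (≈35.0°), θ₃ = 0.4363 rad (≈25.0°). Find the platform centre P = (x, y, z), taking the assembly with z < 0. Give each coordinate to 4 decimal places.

φ1=0.0°: virtual centre (0.1985, 0.0000, -0.0174), radius l
φ2=120.0°: virtual centre (-0.0910, 0.1575, -0.0574), radius l
φ3=240.0°: virtual centre (-0.0953, -0.1651, -0.0423), radius l
eliminate P² terms by subtracting sphere 1 from 2 and 3
[-0.5789 0.3151 -0.0800]·P = -0.0033;  [-0.5876 -0.3302 -0.0498]·P = -0.0016
Cramer: x(z) = 0.0042-0.1119z;  y(z) = -0.0028+0.0483z
sphere 1 gives Az²+Bz+C=0 with A=1.0149, B=0.0779, C=-0.2120;  B²−4AC=0.8665;  roots -0.4970, 0.4202;  negative root z = -0.4970
x = 0.0598, y = -0.0268

(0.0598, -0.0268, -0.4970)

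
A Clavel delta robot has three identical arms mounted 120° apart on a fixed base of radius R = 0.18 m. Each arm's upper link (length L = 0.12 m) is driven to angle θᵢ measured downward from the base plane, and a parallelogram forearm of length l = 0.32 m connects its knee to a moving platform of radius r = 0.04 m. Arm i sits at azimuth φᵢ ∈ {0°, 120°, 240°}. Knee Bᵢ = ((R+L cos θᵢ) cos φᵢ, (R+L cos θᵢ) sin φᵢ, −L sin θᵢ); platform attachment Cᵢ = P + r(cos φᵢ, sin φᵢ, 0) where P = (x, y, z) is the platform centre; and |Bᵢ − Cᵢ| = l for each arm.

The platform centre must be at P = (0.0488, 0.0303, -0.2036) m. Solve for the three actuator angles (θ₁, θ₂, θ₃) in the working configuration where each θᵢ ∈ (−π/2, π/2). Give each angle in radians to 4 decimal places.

arm 1 (φ=0.0°): x'=0.0488, y'=0.0303
  e−x'=0.0912;  (l²−L²−(e−x')²−y'²−z²)/2L = 0.1555
  θ1 = atan2(B,A) + arccos(C/0.2231) = -0.3499
φ2=120.0° → target in arm frame (0.0018, -0.0574)
  A=0.1382, B=-0.2036, C=(l²−L²−A²−y'²−z²)/(2L)=0.1007
  θ2 = atan2(B,A) + arccos(C/0.2461) = 0.1747
φ3=240.0° → target in arm frame (-0.0506, 0.0271)
  A=0.1906, B=-0.2036, C=(l²−L²−A²−y'²−z²)/(2L)=0.0395
  θ3 = atan2(B,A) + arccos(C/0.2789) = 0.6106

θ₁ = -0.3499, θ₂ = 0.1747, θ₃ = 0.6106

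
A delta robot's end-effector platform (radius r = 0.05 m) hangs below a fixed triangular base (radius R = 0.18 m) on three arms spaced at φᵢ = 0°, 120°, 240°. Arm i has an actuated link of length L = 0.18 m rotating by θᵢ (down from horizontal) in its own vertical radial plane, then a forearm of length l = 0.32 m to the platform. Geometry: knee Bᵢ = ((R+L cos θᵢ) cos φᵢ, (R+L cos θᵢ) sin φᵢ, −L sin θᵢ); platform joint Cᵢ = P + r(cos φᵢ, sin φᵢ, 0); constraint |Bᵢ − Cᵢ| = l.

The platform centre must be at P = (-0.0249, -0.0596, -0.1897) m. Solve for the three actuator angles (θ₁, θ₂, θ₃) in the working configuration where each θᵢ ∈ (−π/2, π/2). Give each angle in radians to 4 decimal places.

θ₁ = 0.6113, θ₂ = 0.6981, θ₃ = -0.0873

rotate P by −φ1: (-0.0249, -0.0596, -0.1897)
  A cos θ + B sin θ = C:  0.1549·cos θ + -0.1897·sin θ = 0.0180
  θ1 = atan2(B,A) + arccos(C/0.2449) = 0.6113
rotate P by −φ2: (-0.0392, 0.0514, -0.1897)
  A cos θ + B sin θ = C:  0.1692·cos θ + -0.1897·sin θ = 0.0077
  θ2 = atan2(B,A) + arccos(C/0.2542) = 0.6981
φ3=240.0° → target in arm frame (0.0641, 0.0082)
  e−x'=0.0659;  (l²−L²−(e−x')²−y'²−z²)/2L = 0.0822
  γ=atan2(-0.1897,0.0659)=-1.2363;  ψ=arccos(0.4094)=1.1490;  θ3=γ+ψ≈-0.0873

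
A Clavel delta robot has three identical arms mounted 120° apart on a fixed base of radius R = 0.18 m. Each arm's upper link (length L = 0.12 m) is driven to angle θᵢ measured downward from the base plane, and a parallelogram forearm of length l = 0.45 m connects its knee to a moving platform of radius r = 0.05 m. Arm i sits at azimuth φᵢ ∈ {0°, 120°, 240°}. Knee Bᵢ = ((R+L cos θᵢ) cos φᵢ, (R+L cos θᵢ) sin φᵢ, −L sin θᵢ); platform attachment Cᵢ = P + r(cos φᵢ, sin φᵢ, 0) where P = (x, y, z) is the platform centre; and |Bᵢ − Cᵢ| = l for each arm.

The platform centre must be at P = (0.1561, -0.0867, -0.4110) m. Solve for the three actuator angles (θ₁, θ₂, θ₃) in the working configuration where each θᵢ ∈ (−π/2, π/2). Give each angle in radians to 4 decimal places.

φ1=0.0° → target in arm frame (0.1561, -0.0867)
  e−x'=-0.0261;  (l²−L²−(e−x')²−y'²−z²)/2L = 0.0458
  √(A²+B²)=0.4118;  θ1 = -1.6342+1.4595 ≈ -0.1747
rotate P by −φ2: (-0.1531, -0.0918, -0.4110)
  e−x'=0.2831;  (l²−L²−(e−x')²−y'²−z²)/2L = -0.2893
  √(A²+B²)=0.4991;  θ2 = -0.9676+2.1890 ≈ 1.2214
rotate P by −φ3: (-0.0030, 0.1785, -0.4110)
  A cos θ + B sin θ = C:  0.1330·cos θ + -0.4110·sin θ = -0.1266
  √(A²+B²)=0.4320;  θ3 = -1.2579+1.8682 ≈ 0.6103

θ₁ = -0.1747, θ₂ = 1.2214, θ₃ = 0.6103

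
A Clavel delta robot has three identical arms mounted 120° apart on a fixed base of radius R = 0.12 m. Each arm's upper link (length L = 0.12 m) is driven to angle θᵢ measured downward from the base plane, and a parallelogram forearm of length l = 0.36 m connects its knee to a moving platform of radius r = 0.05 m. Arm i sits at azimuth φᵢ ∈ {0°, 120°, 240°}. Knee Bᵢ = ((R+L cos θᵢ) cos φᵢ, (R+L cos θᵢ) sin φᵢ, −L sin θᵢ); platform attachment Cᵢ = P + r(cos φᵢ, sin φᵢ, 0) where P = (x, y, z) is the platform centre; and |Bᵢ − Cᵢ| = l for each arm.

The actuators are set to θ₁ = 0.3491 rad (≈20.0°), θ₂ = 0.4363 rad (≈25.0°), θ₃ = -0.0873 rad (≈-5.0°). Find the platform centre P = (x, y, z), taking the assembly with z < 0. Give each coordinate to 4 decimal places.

O1 = (0.1828·cos0.0°, 0.1828·sin0.0°, -0.0410) = (0.1828, 0.0000, -0.0410)
φ2=120.0°: virtual centre (-0.0894, 0.1548, -0.0507), radius l
φ3=240.0°: virtual centre (-0.0948, -0.1641, 0.0105), radius l
|O₂|²−|O₁|² = -0.0006;  |O₃|²−|O₁|² = 0.0009
plane₁₂: -0.5443x+0.3096y+-0.0193z = -0.0006
det = 0.3505;  x = -0.0003+0.0729z,  y = -0.0024+0.1906z
quadratic in z: (1.0416)z²+(0.0545)z+(-0.0944)=0, √Δ=0.6295 → z ∈ {-0.3283, 0.2760}; z = -0.3283 (taking z<0)
x = -0.0242, y = -0.0649

(-0.0242, -0.0649, -0.3283)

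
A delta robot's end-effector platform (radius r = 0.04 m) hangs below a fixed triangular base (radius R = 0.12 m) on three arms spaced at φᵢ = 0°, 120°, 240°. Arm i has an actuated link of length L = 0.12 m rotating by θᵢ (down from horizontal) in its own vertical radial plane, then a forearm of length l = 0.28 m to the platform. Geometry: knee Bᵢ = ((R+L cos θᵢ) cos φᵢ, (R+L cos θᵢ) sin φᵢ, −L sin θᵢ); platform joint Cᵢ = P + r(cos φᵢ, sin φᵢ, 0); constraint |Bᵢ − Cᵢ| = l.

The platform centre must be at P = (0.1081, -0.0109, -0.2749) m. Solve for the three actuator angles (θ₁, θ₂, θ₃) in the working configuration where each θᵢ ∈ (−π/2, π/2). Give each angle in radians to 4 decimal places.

φ1=0.0° → target in arm frame (0.1081, -0.0109)
  A=-0.0281, B=-0.2749, C=(l²−L²−A²−y'²−z²)/(2L)=-0.0520
  θ1 = atan2(B,A) + arccos(C/0.2763) = 0.0874
arm 2 (φ=120.0°): x'=-0.0635, y'=-0.0882
  e−x'=0.1435;  (l²−L²−(e−x')²−y'²−z²)/2L = -0.1664
  θ2 = atan2(B,A) + arccos(C/0.3101) = 1.0474
rotate P by −φ3: (-0.0446, 0.0991, -0.2749)
  e−x'=0.1246;  (l²−L²−(e−x')²−y'²−z²)/2L = -0.1538
  √(A²+B²)=0.3018;  θ3 = -1.1452+2.1055 ≈ 0.9603

θ₁ = 0.0874, θ₂ = 1.0474, θ₃ = 0.9603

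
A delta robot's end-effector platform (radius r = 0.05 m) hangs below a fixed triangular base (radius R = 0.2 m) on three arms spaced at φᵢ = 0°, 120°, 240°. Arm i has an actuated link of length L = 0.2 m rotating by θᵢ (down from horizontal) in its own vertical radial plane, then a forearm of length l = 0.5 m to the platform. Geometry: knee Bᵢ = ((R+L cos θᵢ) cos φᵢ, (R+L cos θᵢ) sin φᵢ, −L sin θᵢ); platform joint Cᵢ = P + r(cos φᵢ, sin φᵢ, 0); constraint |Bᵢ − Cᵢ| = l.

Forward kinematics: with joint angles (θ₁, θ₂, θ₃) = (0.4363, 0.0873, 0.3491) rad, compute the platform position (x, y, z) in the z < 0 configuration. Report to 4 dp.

(-0.0380, 0.0384, -0.4195)

φ1=0.0°: virtual centre (0.3313, 0.0000, -0.0845), radius l
arm 2 at φ=120.0°: ρ2 = 0.3492;  O2 = (-0.1746, 0.3024, -0.0174)
φ3=240.0°: virtual centre (-0.1690, -0.2927, -0.0684), radius l
subtract pairs → two planes through P
[-1.0118 0.6049 0.1342]·P = 0.0054;  [-1.0005 -0.5853 0.0322]·P = 0.0020
det = 1.1974;  x = -0.0036+0.0819z,  y = 0.0028+-0.0849z
quadratic in z: (1.0139)z²+(0.1137)z+(-0.1307)=0, √Δ=0.7368 → z ∈ {-0.4195, 0.3073}; z = -0.4195 (taking z<0)
x = -0.0380, y = 0.0384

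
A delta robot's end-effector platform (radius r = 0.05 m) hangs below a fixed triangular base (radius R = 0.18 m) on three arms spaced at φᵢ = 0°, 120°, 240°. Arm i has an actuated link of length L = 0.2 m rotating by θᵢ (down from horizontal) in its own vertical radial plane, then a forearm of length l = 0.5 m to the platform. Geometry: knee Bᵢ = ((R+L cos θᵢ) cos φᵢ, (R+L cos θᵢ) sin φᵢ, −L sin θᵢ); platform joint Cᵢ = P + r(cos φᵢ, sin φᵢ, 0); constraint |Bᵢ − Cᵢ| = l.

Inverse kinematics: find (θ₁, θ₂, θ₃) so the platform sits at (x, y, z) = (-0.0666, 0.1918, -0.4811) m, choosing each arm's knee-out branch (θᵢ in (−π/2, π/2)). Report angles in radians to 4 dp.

φ1=0.0° → target in arm frame (-0.0666, 0.1918)
  A=0.1966, B=-0.4811, C=(l²−L²−A²−y'²−z²)/(2L)=-0.2422
  γ=atan2(-0.4811,0.1966)=-1.1829;  ψ=arccos(-0.4661)=2.0557;  θ1=γ+ψ≈0.8728
rotate P by −φ2: (0.1994, -0.0382, -0.4811)
  e−x'=-0.0694;  (l²−L²−(e−x')²−y'²−z²)/2L = -0.0693
  θ2 = atan2(B,A) + arccos(C/0.4861) = -0.0001
arm 3 (φ=240.0°): x'=-0.1328, y'=-0.1536
  e−x'=0.2628;  (l²−L²−(e−x')²−y'²−z²)/2L = -0.2853
  θ3 = atan2(B,A) + arccos(C/0.5482) = 1.0473

θ₁ = 0.8728, θ₂ = -0.0001, θ₃ = 1.0473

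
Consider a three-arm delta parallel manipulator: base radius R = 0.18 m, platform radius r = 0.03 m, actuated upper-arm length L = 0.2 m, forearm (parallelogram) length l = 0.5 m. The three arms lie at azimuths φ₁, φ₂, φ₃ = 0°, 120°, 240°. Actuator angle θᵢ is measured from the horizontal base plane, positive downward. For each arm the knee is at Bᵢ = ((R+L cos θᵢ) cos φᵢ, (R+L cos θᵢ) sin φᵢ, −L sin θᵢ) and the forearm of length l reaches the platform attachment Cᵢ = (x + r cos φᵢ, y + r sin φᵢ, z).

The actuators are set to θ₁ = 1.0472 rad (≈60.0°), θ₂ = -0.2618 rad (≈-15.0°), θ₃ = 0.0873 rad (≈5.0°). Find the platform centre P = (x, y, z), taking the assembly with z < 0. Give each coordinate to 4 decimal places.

(-0.2043, 0.0431, -0.3776)

arm 1 at φ=0.0°: (R−r)+L cos θ1 = 0.2500;  O1 = (0.2500, 0.0000, -0.1732)
arm 2 at φ=120.0°: (R−r)+L cos θ2 = 0.3432;  O2 = (-0.1716, 0.2972, 0.0518)
arm 3 at φ=240.0°: (R−r)+L cos θ3 = 0.3492;  O3 = (-0.1746, -0.3024, -0.0174)
|O₂|²−|O₁|² = 0.0280;  |O₃|²−|O₁|² = 0.0298
plane₁₂: -0.8432x+0.5944y+0.4499z = 0.0280
Cramer: x(z) = -0.0341+0.4507z;  y(z) = -0.0013-0.1177z
into |P−O₁|² = l²: 1.2169z² + 0.0907z + -0.1393 = 0;  Δ = 0.6862;  z = -0.3776 or 0.3031 → z<0 root = -0.3776
x = -0.2043, y = 0.0431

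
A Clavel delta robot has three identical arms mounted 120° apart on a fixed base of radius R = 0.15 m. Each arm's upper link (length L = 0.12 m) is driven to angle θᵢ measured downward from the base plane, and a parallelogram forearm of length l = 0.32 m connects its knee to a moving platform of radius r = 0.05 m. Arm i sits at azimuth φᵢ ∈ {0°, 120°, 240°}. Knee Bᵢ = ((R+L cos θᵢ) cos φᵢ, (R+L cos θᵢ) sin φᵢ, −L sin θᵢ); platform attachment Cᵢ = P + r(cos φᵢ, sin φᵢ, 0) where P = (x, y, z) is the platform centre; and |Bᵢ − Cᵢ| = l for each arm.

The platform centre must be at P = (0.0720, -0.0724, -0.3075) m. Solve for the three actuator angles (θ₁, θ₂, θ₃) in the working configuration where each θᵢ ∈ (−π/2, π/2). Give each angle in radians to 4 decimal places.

arm 1 (φ=0.0°): x'=0.0720, y'=-0.0724
  A cos θ + B sin θ = C:  0.0280·cos θ + -0.3075·sin θ = -0.0524
  √(A²+B²)=0.3088;  θ1 = -1.4800+1.7414 ≈ 0.2614
rotate P by −φ2: (-0.0987, -0.0262, -0.3075)
  e−x'=0.1987;  (l²−L²−(e−x')²−y'²−z²)/2L = -0.1947
  √(A²+B²)=0.3661;  θ2 = -0.9971+2.1314 ≈ 1.1343
φ3=240.0° → target in arm frame (0.0267, 0.0986)
  e−x'=0.0733;  (l²−L²−(e−x')²−y'²−z²)/2L = -0.0902
  √(A²+B²)=0.3161;  θ3 = -1.3368+1.8601 ≈ 0.5233

θ₁ = 0.2614, θ₂ = 1.1343, θ₃ = 0.5233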